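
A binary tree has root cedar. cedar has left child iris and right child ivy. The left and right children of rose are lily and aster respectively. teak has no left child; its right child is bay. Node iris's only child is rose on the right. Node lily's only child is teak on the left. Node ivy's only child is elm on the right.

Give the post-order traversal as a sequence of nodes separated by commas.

Post-order visits the left subtree, then the right subtree, then the node.
At cedar: go left to iris.
  At iris: no left child.
  At iris: go right to rose.
    At rose: go left to lily.
      At lily: go left to teak.
        At teak: no left child.
        At teak: go right to bay.
          bay is a leaf — visit bay.
        Visit teak.
      At lily: no right child.
      Visit lily.
    At rose: go right to aster.
      aster is a leaf — visit aster.
    Visit rose.
  Visit iris.
At cedar: go right to ivy.
  At ivy: no left child.
  At ivy: go right to elm.
    elm is a leaf — visit elm.
  Visit ivy.
Visit cedar.

bay, teak, lily, aster, rose, iris, elm, ivy, cedar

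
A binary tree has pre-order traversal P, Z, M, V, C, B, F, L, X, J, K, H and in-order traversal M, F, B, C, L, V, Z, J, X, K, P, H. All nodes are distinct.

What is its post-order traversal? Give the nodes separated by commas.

The first element of pre-order is the root; it splits in-order into left and right subtrees.
Root P: left subtree has 10 nodes {M, F, B, C, L, V, Z, J, X, K}, right has 1 {H}.
  Root Z: left subtree has 6 nodes {M, F, B, C, L, V}, right has 3 {J, X, K}.
    Root M: left subtree has 0 nodes { }, right has 5 {F, B, C, L, V}.
      Root V: left subtree has 4 nodes {F, B, C, L}, right has 0 { }.
        Root C: left subtree has 2 nodes {F, B}, right has 1 {L}.
          Root B: left subtree has 1 node {F}, right has 0 { }.
    Root X: left subtree has 1 node {J}, right has 1 {K}.

F, B, L, C, V, M, J, K, X, Z, H, P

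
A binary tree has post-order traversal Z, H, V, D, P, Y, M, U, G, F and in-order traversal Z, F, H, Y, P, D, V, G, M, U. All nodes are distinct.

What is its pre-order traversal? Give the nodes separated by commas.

F, Z, G, Y, H, P, D, V, U, M

The last element of post-order is the root; it splits in-order into left and right subtrees.
Root F: left subtree has 1 node {Z}, right has 8 {H, Y, P, D, V, G, M, U}.
  Root G: left subtree has 5 nodes {H, Y, P, D, V}, right has 2 {M, U}.
    Root Y: left subtree has 1 node {H}, right has 3 {P, D, V}.
      Root P: left subtree has 0 nodes { }, right has 2 {D, V}.
        Root D: left subtree has 0 nodes { }, right has 1 {V}.
    Root U: left subtree has 1 node {M}, right has 0 { }.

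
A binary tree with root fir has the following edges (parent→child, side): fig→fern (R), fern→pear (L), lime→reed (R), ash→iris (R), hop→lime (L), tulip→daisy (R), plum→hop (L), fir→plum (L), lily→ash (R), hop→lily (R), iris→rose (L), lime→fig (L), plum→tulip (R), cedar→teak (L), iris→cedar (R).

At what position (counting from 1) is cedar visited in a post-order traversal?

Post-order visits the left subtree, then the right subtree, then the node.
At fir: go left to plum.
  At plum: go left to hop.
    At hop: go left to lime.
      At lime: go left to fig.
        At fig: no left child.
        At fig: go right to fern.
          At fern: go left to pear.
            pear is a leaf — visit pear.
          At fern: no right child.
          Visit fern.
        Visit fig.
      At lime: go right to reed.
        reed is a leaf — visit reed.
      Visit lime.
    At hop: go right to lily.
      At lily: no left child.
      At lily: go right to ash.
        At ash: no left child.
        At ash: go right to iris.
          At iris: go left to rose.
            rose is a leaf — visit rose.
          At iris: go right to cedar.
            At cedar: go left to teak.
              teak is a leaf — visit teak.
            At cedar: no right child.
            Visit cedar.
          Visit iris.
        Visit ash.
      Visit lily.
    Visit hop.
  At plum: go right to tulip.
    At tulip: no left child.
    At tulip: go right to daisy.
      daisy is a leaf — visit daisy.
    Visit tulip.
  Visit plum.
At fir: no right child.
Visit fir.
Full post-order sequence: pear, fern, fig, reed, lime, rose, teak, cedar, iris, ash, lily, hop, daisy, tulip, plum, fir.

8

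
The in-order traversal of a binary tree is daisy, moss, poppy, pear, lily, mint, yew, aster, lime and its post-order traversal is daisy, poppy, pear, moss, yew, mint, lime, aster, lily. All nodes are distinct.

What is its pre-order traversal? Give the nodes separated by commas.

The last element of post-order is the root; it splits in-order into left and right subtrees.
Root lily: left subtree has 4 nodes {daisy, moss, poppy, pear}, right has 4 {mint, yew, aster, lime}.
  Root moss: left subtree has 1 node {daisy}, right has 2 {poppy, pear}.
    Root pear: left subtree has 1 node {poppy}, right has 0 { }.
  Root aster: left subtree has 2 nodes {mint, yew}, right has 1 {lime}.
    Root mint: left subtree has 0 nodes { }, right has 1 {yew}.

lily, moss, daisy, pear, poppy, aster, mint, yew, lime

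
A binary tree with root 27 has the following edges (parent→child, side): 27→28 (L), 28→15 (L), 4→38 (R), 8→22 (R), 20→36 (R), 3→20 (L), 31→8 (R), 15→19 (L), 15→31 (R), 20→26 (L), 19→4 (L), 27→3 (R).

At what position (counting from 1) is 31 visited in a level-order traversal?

7

Level-order visits nodes level by level from the root, left to right within each level.
Level 0: 27
Level 1: 28, 3
Level 2: 15, 20
Level 3: 19, 31, 26, 36
Level 4: 4, 8
Level 5: 38, 22
Full level-order sequence: 27, 28, 3, 15, 20, 19, 31, 26, 36, 4, 8, 38, 22.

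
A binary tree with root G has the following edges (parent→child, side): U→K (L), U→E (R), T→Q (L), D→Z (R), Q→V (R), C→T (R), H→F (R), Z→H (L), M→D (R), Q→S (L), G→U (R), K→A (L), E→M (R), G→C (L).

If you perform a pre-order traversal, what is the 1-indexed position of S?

Pre-order visits the node, then its left subtree, then its right subtree.
Visit G.
At G: go left to C.
  Visit C.
  At C: no left child.
  At C: go right to T.
    Visit T.
    At T: go left to Q.
      Visit Q.
      At Q: go left to S.
        S is a leaf — visit S.
      At Q: go right to V.
        V is a leaf — visit V.
    At T: no right child.
At G: go right to U.
  Visit U.
  At U: go left to K.
    Visit K.
    At K: go left to A.
      A is a leaf — visit A.
    At K: no right child.
  At U: go right to E.
    Visit E.
    At E: no left child.
    At E: go right to M.
      Visit M.
      At M: no left child.
      At M: go right to D.
        Visit D.
        At D: no left child.
        At D: go right to Z.
          Visit Z.
          At Z: go left to H.
            Visit H.
            At H: no left child.
            At H: go right to F.
              F is a leaf — visit F.
          At Z: no right child.
Full pre-order sequence: G, C, T, Q, S, V, U, K, A, E, M, D, Z, H, F.

5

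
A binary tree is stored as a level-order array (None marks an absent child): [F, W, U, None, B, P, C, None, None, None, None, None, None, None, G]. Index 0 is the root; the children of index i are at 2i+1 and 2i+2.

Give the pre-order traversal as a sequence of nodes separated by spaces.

F W B U P C G

Pre-order visits the node, then its left subtree, then its right subtree.
Visit F.
At F: go left to W.
  Visit W.
  At W: no left child.
  At W: go right to B.
    B is a leaf — visit B.
At F: go right to U.
  Visit U.
  At U: go left to P.
    P is a leaf — visit P.
  At U: go right to C.
    Visit C.
    At C: no left child.
    At C: go right to G.
      G is a leaf — visit G.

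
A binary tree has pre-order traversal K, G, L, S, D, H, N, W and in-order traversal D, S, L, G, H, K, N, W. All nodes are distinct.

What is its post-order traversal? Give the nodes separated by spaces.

The first element of pre-order is the root; it splits in-order into left and right subtrees.
Root K: left subtree has 5 nodes {D, S, L, G, H}, right has 2 {N, W}.
  Root G: left subtree has 3 nodes {D, S, L}, right has 1 {H}.
    Root L: left subtree has 2 nodes {D, S}, right has 0 { }.
      Root S: left subtree has 1 node {D}, right has 0 { }.
  Root N: left subtree has 0 nodes { }, right has 1 {W}.

D S L H G W N K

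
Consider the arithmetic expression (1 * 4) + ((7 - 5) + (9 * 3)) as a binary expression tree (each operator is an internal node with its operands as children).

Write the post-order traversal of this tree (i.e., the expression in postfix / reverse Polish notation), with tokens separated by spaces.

1 4 * 7 5 - 9 3 * + +

Post-order on an expression tree gives postfix notation: for each operator, emit left operand, right operand, then the operator.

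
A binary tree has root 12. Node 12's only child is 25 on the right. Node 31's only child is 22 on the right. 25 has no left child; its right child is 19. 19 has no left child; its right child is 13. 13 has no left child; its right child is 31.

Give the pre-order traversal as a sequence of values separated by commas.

Pre-order visits the node, then its left subtree, then its right subtree.
Visit 12.
At 12: no left child.
At 12: go right to 25.
  Visit 25.
  At 25: no left child.
  At 25: go right to 19.
    Visit 19.
    At 19: no left child.
    At 19: go right to 13.
      Visit 13.
      At 13: no left child.
      At 13: go right to 31.
        Visit 31.
        At 31: no left child.
        At 31: go right to 22.
          22 is a leaf — visit 22.

12, 25, 19, 13, 31, 22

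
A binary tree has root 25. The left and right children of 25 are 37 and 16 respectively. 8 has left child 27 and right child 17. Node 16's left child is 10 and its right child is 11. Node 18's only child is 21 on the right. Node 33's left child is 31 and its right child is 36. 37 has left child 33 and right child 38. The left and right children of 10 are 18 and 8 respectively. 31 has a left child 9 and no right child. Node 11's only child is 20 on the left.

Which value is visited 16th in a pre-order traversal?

Pre-order visits the node, then its left subtree, then its right subtree.
Visit 25.
At 25: go left to 37.
  Visit 37.
  At 37: go left to 33.
    Visit 33.
    At 33: go left to 31.
      Visit 31.
      At 31: go left to 9.
        9 is a leaf — visit 9.
      At 31: no right child.
    At 33: go right to 36.
      36 is a leaf — visit 36.
  At 37: go right to 38.
    38 is a leaf — visit 38.
At 25: go right to 16.
  Visit 16.
  At 16: go left to 10.
    Visit 10.
    At 10: go left to 18.
      Visit 18.
      At 18: no left child.
      At 18: go right to 21.
        21 is a leaf — visit 21.
    At 10: go right to 8.
      Visit 8.
      At 8: go left to 27.
        27 is a leaf — visit 27.
      At 8: go right to 17.
        17 is a leaf — visit 17.
  At 16: go right to 11.
    Visit 11.
    At 11: go left to 20.
      20 is a leaf — visit 20.
    At 11: no right child.
Full pre-order sequence: 25, 37, 33, 31, 9, 36, 38, 16, 10, 18, 21, 8, 27, 17, 11, 20.

20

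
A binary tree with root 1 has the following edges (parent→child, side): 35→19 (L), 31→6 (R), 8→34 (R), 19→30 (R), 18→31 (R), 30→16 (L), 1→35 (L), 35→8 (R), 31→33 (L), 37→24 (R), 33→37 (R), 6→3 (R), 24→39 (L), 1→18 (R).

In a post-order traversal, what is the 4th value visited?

Post-order visits the left subtree, then the right subtree, then the node.
At 1: go left to 35.
  At 35: go left to 19.
    At 19: no left child.
    At 19: go right to 30.
      At 30: go left to 16.
        16 is a leaf — visit 16.
      At 30: no right child.
      Visit 30.
    Visit 19.
  At 35: go right to 8.
    At 8: no left child.
    At 8: go right to 34.
      34 is a leaf — visit 34.
    Visit 8.
  Visit 35.
At 1: go right to 18.
  At 18: no left child.
  At 18: go right to 31.
    At 31: go left to 33.
      At 33: no left child.
      At 33: go right to 37.
        At 37: no left child.
        At 37: go right to 24.
          At 24: go left to 39.
            39 is a leaf — visit 39.
          At 24: no right child.
          Visit 24.
        Visit 37.
      Visit 33.
    At 31: go right to 6.
      At 6: no left child.
      At 6: go right to 3.
        3 is a leaf — visit 3.
      Visit 6.
    Visit 31.
  Visit 18.
Visit 1.
Full post-order sequence: 16, 30, 19, 34, 8, 35, 39, 24, 37, 33, 3, 6, 31, 18, 1.

34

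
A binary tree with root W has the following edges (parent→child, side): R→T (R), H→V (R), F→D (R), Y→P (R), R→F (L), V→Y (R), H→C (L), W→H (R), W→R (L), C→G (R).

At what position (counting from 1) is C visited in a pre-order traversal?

Pre-order visits the node, then its left subtree, then its right subtree.
Visit W.
At W: go left to R.
  Visit R.
  At R: go left to F.
    Visit F.
    At F: no left child.
    At F: go right to D.
      D is a leaf — visit D.
  At R: go right to T.
    T is a leaf — visit T.
At W: go right to H.
  Visit H.
  At H: go left to C.
    Visit C.
    At C: no left child.
    At C: go right to G.
      G is a leaf — visit G.
  At H: go right to V.
    Visit V.
    At V: no left child.
    At V: go right to Y.
      Visit Y.
      At Y: no left child.
      At Y: go right to P.
        P is a leaf — visit P.
Full pre-order sequence: W, R, F, D, T, H, C, G, V, Y, P.

7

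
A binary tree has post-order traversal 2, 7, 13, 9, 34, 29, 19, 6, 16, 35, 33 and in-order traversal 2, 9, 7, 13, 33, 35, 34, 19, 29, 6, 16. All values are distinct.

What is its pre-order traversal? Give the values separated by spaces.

The last element of post-order is the root; it splits in-order into left and right subtrees.
Root 33: left subtree has 4 nodes {2, 9, 7, 13}, right has 6 {35, 34, 19, 29, 6, 16}.
  Root 9: left subtree has 1 node {2}, right has 2 {7, 13}.
    Root 13: left subtree has 1 node {7}, right has 0 { }.
  Root 35: left subtree has 0 nodes { }, right has 5 {34, 19, 29, 6, 16}.
    Root 16: left subtree has 4 nodes {34, 19, 29, 6}, right has 0 { }.
      Root 6: left subtree has 3 nodes {34, 19, 29}, right has 0 { }.
        Root 19: left subtree has 1 node {34}, right has 1 {29}.

33 9 2 13 7 35 16 6 19 34 29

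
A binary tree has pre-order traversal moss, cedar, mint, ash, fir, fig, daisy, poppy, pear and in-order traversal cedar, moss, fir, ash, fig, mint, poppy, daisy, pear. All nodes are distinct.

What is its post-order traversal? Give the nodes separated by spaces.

The first element of pre-order is the root; it splits in-order into left and right subtrees.
Root moss: left subtree has 1 node {cedar}, right has 7 {fir, ash, fig, mint, poppy, daisy, pear}.
  Root mint: left subtree has 3 nodes {fir, ash, fig}, right has 3 {poppy, daisy, pear}.
    Root ash: left subtree has 1 node {fir}, right has 1 {fig}.
    Root daisy: left subtree has 1 node {poppy}, right has 1 {pear}.

cedar fir fig ash poppy pear daisy mint moss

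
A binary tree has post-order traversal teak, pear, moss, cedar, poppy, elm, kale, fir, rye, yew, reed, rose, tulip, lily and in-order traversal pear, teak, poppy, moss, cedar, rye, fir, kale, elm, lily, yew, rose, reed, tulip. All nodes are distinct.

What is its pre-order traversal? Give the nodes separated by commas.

lily, rye, poppy, pear, teak, cedar, moss, fir, kale, elm, tulip, rose, yew, reed

The last element of post-order is the root; it splits in-order into left and right subtrees.
Root lily: left subtree has 9 nodes {pear, teak, poppy, moss, cedar, rye, fir, kale, elm}, right has 4 {yew, rose, reed, tulip}.
  Root rye: left subtree has 5 nodes {pear, teak, poppy, moss, cedar}, right has 3 {fir, kale, elm}.
    Root poppy: left subtree has 2 nodes {pear, teak}, right has 2 {moss, cedar}.
      Root pear: left subtree has 0 nodes { }, right has 1 {teak}.
      Root cedar: left subtree has 1 node {moss}, right has 0 { }.
    Root fir: left subtree has 0 nodes { }, right has 2 {kale, elm}.
      Root kale: left subtree has 0 nodes { }, right has 1 {elm}.
  Root tulip: left subtree has 3 nodes {yew, rose, reed}, right has 0 { }.
    Root rose: left subtree has 1 node {yew}, right has 1 {reed}.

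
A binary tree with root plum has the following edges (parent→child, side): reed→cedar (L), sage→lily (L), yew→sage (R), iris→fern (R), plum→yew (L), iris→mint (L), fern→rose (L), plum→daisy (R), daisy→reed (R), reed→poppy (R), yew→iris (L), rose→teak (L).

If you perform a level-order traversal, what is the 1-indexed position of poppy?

Level-order visits nodes level by level from the root, left to right within each level.
Level 0: plum
Level 1: yew, daisy
Level 2: iris, sage, reed
Level 3: mint, fern, lily, cedar, poppy
Level 4: rose
Level 5: teak
Full level-order sequence: plum, yew, daisy, iris, sage, reed, mint, fern, lily, cedar, poppy, rose, teak.

11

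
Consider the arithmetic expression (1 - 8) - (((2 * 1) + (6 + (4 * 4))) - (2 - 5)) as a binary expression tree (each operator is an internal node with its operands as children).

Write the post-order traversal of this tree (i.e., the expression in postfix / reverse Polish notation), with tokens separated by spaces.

Post-order on an expression tree gives postfix notation: for each operator, emit left operand, right operand, then the operator.

1 8 - 2 1 * 6 4 4 * + + 2 5 - - -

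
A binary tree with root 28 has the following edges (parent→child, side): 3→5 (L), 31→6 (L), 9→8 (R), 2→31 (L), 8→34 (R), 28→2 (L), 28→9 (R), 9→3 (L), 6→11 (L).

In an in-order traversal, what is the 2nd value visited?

6

In-order visits the left subtree, then the node, then the right subtree.
At 28: go left to 2.
  At 2: go left to 31.
    At 31: go left to 6.
      At 6: go left to 11.
        11 is a leaf — visit 11.
      Visit 6.
      At 6: no right child.
    Visit 31.
    At 31: no right child.
  Visit 2.
  At 2: no right child.
Visit 28.
At 28: go right to 9.
  At 9: go left to 3.
    At 3: go left to 5.
      5 is a leaf — visit 5.
    Visit 3.
    At 3: no right child.
  Visit 9.
  At 9: go right to 8.
    At 8: no left child.
    Visit 8.
    At 8: go right to 34.
      34 is a leaf — visit 34.
Full in-order sequence: 11, 6, 31, 2, 28, 5, 3, 9, 8, 34.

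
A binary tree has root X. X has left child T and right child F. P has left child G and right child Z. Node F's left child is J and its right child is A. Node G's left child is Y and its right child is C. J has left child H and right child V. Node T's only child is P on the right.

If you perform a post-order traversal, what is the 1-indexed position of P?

Post-order visits the left subtree, then the right subtree, then the node.
At X: go left to T.
  At T: no left child.
  At T: go right to P.
    At P: go left to G.
      At G: go left to Y.
        Y is a leaf — visit Y.
      At G: go right to C.
        C is a leaf — visit C.
      Visit G.
    At P: go right to Z.
      Z is a leaf — visit Z.
    Visit P.
  Visit T.
At X: go right to F.
  At F: go left to J.
    At J: go left to H.
      H is a leaf — visit H.
    At J: go right to V.
      V is a leaf — visit V.
    Visit J.
  At F: go right to A.
    A is a leaf — visit A.
  Visit F.
Visit X.
Full post-order sequence: Y, C, G, Z, P, T, H, V, J, A, F, X.

5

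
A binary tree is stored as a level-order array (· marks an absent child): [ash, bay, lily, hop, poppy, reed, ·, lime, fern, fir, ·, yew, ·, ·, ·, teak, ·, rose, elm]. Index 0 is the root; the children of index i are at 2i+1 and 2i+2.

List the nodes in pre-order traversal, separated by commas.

ash, bay, hop, lime, teak, fern, rose, elm, poppy, fir, lily, reed, yew

Pre-order visits the node, then its left subtree, then its right subtree.
Visit ash.
At ash: go left to bay.
  Visit bay.
  At bay: go left to hop.
    Visit hop.
    At hop: go left to lime.
      Visit lime.
      At lime: go left to teak.
        teak is a leaf — visit teak.
      At lime: no right child.
    At hop: go right to fern.
      Visit fern.
      At fern: go left to rose.
        rose is a leaf — visit rose.
      At fern: go right to elm.
        elm is a leaf — visit elm.
  At bay: go right to poppy.
    Visit poppy.
    At poppy: go left to fir.
      fir is a leaf — visit fir.
    At poppy: no right child.
At ash: go right to lily.
  Visit lily.
  At lily: go left to reed.
    Visit reed.
    At reed: go left to yew.
      yew is a leaf — visit yew.
    At reed: no right child.
  At lily: no right child.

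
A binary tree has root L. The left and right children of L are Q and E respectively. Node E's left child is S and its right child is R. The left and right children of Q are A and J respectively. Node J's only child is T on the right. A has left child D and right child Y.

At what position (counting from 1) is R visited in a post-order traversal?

Post-order visits the left subtree, then the right subtree, then the node.
At L: go left to Q.
  At Q: go left to A.
    At A: go left to D.
      D is a leaf — visit D.
    At A: go right to Y.
      Y is a leaf — visit Y.
    Visit A.
  At Q: go right to J.
    At J: no left child.
    At J: go right to T.
      T is a leaf — visit T.
    Visit J.
  Visit Q.
At L: go right to E.
  At E: go left to S.
    S is a leaf — visit S.
  At E: go right to R.
    R is a leaf — visit R.
  Visit E.
Visit L.
Full post-order sequence: D, Y, A, T, J, Q, S, R, E, L.

8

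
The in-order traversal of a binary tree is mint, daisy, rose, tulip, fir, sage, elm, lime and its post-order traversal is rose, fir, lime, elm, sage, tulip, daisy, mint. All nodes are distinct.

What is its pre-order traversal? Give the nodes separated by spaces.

mint daisy tulip rose sage fir elm lime

The last element of post-order is the root; it splits in-order into left and right subtrees.
Root mint: left subtree has 0 nodes { }, right has 7 {daisy, rose, tulip, fir, sage, elm, lime}.
  Root daisy: left subtree has 0 nodes { }, right has 6 {rose, tulip, fir, sage, elm, lime}.
    Root tulip: left subtree has 1 node {rose}, right has 4 {fir, sage, elm, lime}.
      Root sage: left subtree has 1 node {fir}, right has 2 {elm, lime}.
        Root elm: left subtree has 0 nodes { }, right has 1 {lime}.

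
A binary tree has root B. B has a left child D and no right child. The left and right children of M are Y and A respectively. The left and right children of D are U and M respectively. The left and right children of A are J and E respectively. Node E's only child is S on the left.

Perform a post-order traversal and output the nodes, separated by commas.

U, Y, J, S, E, A, M, D, B

Post-order visits the left subtree, then the right subtree, then the node.
At B: go left to D.
  At D: go left to U.
    U is a leaf — visit U.
  At D: go right to M.
    At M: go left to Y.
      Y is a leaf — visit Y.
    At M: go right to A.
      At A: go left to J.
        J is a leaf — visit J.
      At A: go right to E.
        At E: go left to S.
          S is a leaf — visit S.
        At E: no right child.
        Visit E.
      Visit A.
    Visit M.
  Visit D.
At B: no right child.
Visit B.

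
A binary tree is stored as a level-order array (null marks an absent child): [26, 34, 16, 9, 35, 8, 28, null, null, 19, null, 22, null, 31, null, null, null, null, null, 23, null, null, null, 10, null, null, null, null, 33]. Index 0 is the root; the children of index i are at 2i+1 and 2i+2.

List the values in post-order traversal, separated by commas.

Post-order visits the left subtree, then the right subtree, then the node.
At 26: go left to 34.
  At 34: go left to 9.
    9 is a leaf — visit 9.
  At 34: go right to 35.
    At 35: go left to 19.
      At 19: go left to 23.
        23 is a leaf — visit 23.
      At 19: no right child.
      Visit 19.
    At 35: no right child.
    Visit 35.
  Visit 34.
At 26: go right to 16.
  At 16: go left to 8.
    At 8: go left to 22.
      At 22: go left to 10.
        10 is a leaf — visit 10.
      At 22: no right child.
      Visit 22.
    At 8: no right child.
    Visit 8.
  At 16: go right to 28.
    At 28: go left to 31.
      At 31: no left child.
      At 31: go right to 33.
        33 is a leaf — visit 33.
      Visit 31.
    At 28: no right child.
    Visit 28.
  Visit 16.
Visit 26.

9, 23, 19, 35, 34, 10, 22, 8, 33, 31, 28, 16, 26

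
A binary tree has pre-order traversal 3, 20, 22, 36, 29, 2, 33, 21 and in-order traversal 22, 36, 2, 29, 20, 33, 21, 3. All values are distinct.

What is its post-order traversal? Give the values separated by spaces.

The first element of pre-order is the root; it splits in-order into left and right subtrees.
Root 3: left subtree has 7 nodes {22, 36, 2, 29, 20, 33, 21}, right has 0 { }.
  Root 20: left subtree has 4 nodes {22, 36, 2, 29}, right has 2 {33, 21}.
    Root 22: left subtree has 0 nodes { }, right has 3 {36, 2, 29}.
      Root 36: left subtree has 0 nodes { }, right has 2 {2, 29}.
        Root 29: left subtree has 1 node {2}, right has 0 { }.
    Root 33: left subtree has 0 nodes { }, right has 1 {21}.

2 29 36 22 21 33 20 3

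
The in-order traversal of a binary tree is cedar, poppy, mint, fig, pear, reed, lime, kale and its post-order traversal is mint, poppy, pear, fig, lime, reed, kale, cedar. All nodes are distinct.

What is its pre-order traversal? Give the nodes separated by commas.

The last element of post-order is the root; it splits in-order into left and right subtrees.
Root cedar: left subtree has 0 nodes { }, right has 7 {poppy, mint, fig, pear, reed, lime, kale}.
  Root kale: left subtree has 6 nodes {poppy, mint, fig, pear, reed, lime}, right has 0 { }.
    Root reed: left subtree has 4 nodes {poppy, mint, fig, pear}, right has 1 {lime}.
      Root fig: left subtree has 2 nodes {poppy, mint}, right has 1 {pear}.
        Root poppy: left subtree has 0 nodes { }, right has 1 {mint}.

cedar, kale, reed, fig, poppy, mint, pear, lime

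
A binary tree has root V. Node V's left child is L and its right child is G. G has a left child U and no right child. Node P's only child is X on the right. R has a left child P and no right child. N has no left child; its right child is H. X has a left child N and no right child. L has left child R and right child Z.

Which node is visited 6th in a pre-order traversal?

Pre-order visits the node, then its left subtree, then its right subtree.
Visit V.
At V: go left to L.
  Visit L.
  At L: go left to R.
    Visit R.
    At R: go left to P.
      Visit P.
      At P: no left child.
      At P: go right to X.
        Visit X.
        At X: go left to N.
          Visit N.
          At N: no left child.
          At N: go right to H.
            H is a leaf — visit H.
        At X: no right child.
    At R: no right child.
  At L: go right to Z.
    Z is a leaf — visit Z.
At V: go right to G.
  Visit G.
  At G: go left to U.
    U is a leaf — visit U.
  At G: no right child.
Full pre-order sequence: V, L, R, P, X, N, H, Z, G, U.

N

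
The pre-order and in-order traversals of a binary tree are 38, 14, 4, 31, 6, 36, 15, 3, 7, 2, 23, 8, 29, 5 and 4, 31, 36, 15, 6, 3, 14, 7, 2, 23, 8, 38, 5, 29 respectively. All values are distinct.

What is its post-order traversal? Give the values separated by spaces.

15 36 3 6 31 4 8 23 2 7 14 5 29 38

The first element of pre-order is the root; it splits in-order into left and right subtrees.
Root 38: left subtree has 11 nodes {4, 31, 36, 15, 6, 3, 14, 7, 2, 23, 8}, right has 2 {5, 29}.
  Root 14: left subtree has 6 nodes {4, 31, 36, 15, 6, 3}, right has 4 {7, 2, 23, 8}.
    Root 4: left subtree has 0 nodes { }, right has 5 {31, 36, 15, 6, 3}.
      Root 31: left subtree has 0 nodes { }, right has 4 {36, 15, 6, 3}.
        Root 6: left subtree has 2 nodes {36, 15}, right has 1 {3}.
          Root 36: left subtree has 0 nodes { }, right has 1 {15}.
    Root 7: left subtree has 0 nodes { }, right has 3 {2, 23, 8}.
      Root 2: left subtree has 0 nodes { }, right has 2 {23, 8}.
        Root 23: left subtree has 0 nodes { }, right has 1 {8}.
  Root 29: left subtree has 1 node {5}, right has 0 { }.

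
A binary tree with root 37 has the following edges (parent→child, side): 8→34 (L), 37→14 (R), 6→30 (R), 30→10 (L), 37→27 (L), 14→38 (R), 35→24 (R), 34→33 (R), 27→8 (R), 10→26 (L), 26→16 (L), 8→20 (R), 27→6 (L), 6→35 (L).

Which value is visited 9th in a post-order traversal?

34

Post-order visits the left subtree, then the right subtree, then the node.
At 37: go left to 27.
  At 27: go left to 6.
    At 6: go left to 35.
      At 35: no left child.
      At 35: go right to 24.
        24 is a leaf — visit 24.
      Visit 35.
    At 6: go right to 30.
      At 30: go left to 10.
        At 10: go left to 26.
          At 26: go left to 16.
            16 is a leaf — visit 16.
          At 26: no right child.
          Visit 26.
        At 10: no right child.
        Visit 10.
      At 30: no right child.
      Visit 30.
    Visit 6.
  At 27: go right to 8.
    At 8: go left to 34.
      At 34: no left child.
      At 34: go right to 33.
        33 is a leaf — visit 33.
      Visit 34.
    At 8: go right to 20.
      20 is a leaf — visit 20.
    Visit 8.
  Visit 27.
At 37: go right to 14.
  At 14: no left child.
  At 14: go right to 38.
    38 is a leaf — visit 38.
  Visit 14.
Visit 37.
Full post-order sequence: 24, 35, 16, 26, 10, 30, 6, 33, 34, 20, 8, 27, 38, 14, 37.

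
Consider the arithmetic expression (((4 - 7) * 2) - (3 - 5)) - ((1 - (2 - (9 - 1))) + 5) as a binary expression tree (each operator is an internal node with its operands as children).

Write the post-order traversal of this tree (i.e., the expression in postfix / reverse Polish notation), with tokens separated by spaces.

Post-order on an expression tree gives postfix notation: for each operator, emit left operand, right operand, then the operator.

4 7 - 2 * 3 5 - - 1 2 9 1 - - - 5 + -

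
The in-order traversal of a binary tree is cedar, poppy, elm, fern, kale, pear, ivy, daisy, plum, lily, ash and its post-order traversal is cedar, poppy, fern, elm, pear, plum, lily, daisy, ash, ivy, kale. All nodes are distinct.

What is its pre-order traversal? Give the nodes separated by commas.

The last element of post-order is the root; it splits in-order into left and right subtrees.
Root kale: left subtree has 4 nodes {cedar, poppy, elm, fern}, right has 6 {pear, ivy, daisy, plum, lily, ash}.
  Root elm: left subtree has 2 nodes {cedar, poppy}, right has 1 {fern}.
    Root poppy: left subtree has 1 node {cedar}, right has 0 { }.
  Root ivy: left subtree has 1 node {pear}, right has 4 {daisy, plum, lily, ash}.
    Root ash: left subtree has 3 nodes {daisy, plum, lily}, right has 0 { }.
      Root daisy: left subtree has 0 nodes { }, right has 2 {plum, lily}.
        Root lily: left subtree has 1 node {plum}, right has 0 { }.

kale, elm, poppy, cedar, fern, ivy, pear, ash, daisy, lily, plum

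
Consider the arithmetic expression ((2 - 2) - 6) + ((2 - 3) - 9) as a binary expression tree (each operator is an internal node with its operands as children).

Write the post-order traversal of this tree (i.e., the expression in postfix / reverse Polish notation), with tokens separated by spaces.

2 2 - 6 - 2 3 - 9 - +

Post-order on an expression tree gives postfix notation: for each operator, emit left operand, right operand, then the operator.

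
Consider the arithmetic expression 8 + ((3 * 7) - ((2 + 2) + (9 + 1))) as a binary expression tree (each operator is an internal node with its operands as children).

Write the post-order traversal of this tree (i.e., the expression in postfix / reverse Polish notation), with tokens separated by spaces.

8 3 7 * 2 2 + 9 1 + + - +

Post-order on an expression tree gives postfix notation: for each operator, emit left operand, right operand, then the operator.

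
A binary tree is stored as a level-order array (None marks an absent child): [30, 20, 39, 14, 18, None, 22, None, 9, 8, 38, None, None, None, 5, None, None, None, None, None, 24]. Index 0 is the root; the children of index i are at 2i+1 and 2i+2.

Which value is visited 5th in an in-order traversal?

In-order visits the left subtree, then the node, then the right subtree.
At 30: go left to 20.
  At 20: go left to 14.
    At 14: no left child.
    Visit 14.
    At 14: go right to 9.
      9 is a leaf — visit 9.
  Visit 20.
  At 20: go right to 18.
    At 18: go left to 8.
      At 8: no left child.
      Visit 8.
      At 8: go right to 24.
        24 is a leaf — visit 24.
    Visit 18.
    At 18: go right to 38.
      38 is a leaf — visit 38.
Visit 30.
At 30: go right to 39.
  At 39: no left child.
  Visit 39.
  At 39: go right to 22.
    At 22: no left child.
    Visit 22.
    At 22: go right to 5.
      5 is a leaf — visit 5.
Full in-order sequence: 14, 9, 20, 8, 24, 18, 38, 30, 39, 22, 5.

24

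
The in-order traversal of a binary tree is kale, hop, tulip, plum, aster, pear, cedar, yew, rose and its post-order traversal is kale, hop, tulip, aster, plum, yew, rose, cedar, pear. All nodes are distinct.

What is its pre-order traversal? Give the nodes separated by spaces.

pear plum tulip hop kale aster cedar rose yew

The last element of post-order is the root; it splits in-order into left and right subtrees.
Root pear: left subtree has 5 nodes {kale, hop, tulip, plum, aster}, right has 3 {cedar, yew, rose}.
  Root plum: left subtree has 3 nodes {kale, hop, tulip}, right has 1 {aster}.
    Root tulip: left subtree has 2 nodes {kale, hop}, right has 0 { }.
      Root hop: left subtree has 1 node {kale}, right has 0 { }.
  Root cedar: left subtree has 0 nodes { }, right has 2 {yew, rose}.
    Root rose: left subtree has 1 node {yew}, right has 0 { }.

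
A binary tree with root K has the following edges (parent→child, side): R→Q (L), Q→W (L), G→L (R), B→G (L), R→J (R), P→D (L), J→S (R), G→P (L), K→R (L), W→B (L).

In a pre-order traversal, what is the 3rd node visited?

Pre-order visits the node, then its left subtree, then its right subtree.
Visit K.
At K: go left to R.
  Visit R.
  At R: go left to Q.
    Visit Q.
    At Q: go left to W.
      Visit W.
      At W: go left to B.
        Visit B.
        At B: go left to G.
          Visit G.
          At G: go left to P.
            Visit P.
            At P: go left to D.
              D is a leaf — visit D.
            At P: no right child.
          At G: go right to L.
            L is a leaf — visit L.
        At B: no right child.
      At W: no right child.
    At Q: no right child.
  At R: go right to J.
    Visit J.
    At J: no left child.
    At J: go right to S.
      S is a leaf — visit S.
At K: no right child.
Full pre-order sequence: K, R, Q, W, B, G, P, D, L, J, S.

Q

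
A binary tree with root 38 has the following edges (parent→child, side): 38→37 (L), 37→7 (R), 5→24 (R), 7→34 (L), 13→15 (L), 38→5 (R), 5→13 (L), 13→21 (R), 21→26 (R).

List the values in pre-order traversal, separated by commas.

Pre-order visits the node, then its left subtree, then its right subtree.
Visit 38.
At 38: go left to 37.
  Visit 37.
  At 37: no left child.
  At 37: go right to 7.
    Visit 7.
    At 7: go left to 34.
      34 is a leaf — visit 34.
    At 7: no right child.
At 38: go right to 5.
  Visit 5.
  At 5: go left to 13.
    Visit 13.
    At 13: go left to 15.
      15 is a leaf — visit 15.
    At 13: go right to 21.
      Visit 21.
      At 21: no left child.
      At 21: go right to 26.
        26 is a leaf — visit 26.
  At 5: go right to 24.
    24 is a leaf — visit 24.

38, 37, 7, 34, 5, 13, 15, 21, 26, 24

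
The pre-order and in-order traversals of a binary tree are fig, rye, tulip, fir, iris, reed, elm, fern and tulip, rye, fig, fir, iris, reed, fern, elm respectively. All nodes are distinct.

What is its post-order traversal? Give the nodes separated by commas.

tulip, rye, fern, elm, reed, iris, fir, fig

The first element of pre-order is the root; it splits in-order into left and right subtrees.
Root fig: left subtree has 2 nodes {tulip, rye}, right has 5 {fir, iris, reed, fern, elm}.
  Root rye: left subtree has 1 node {tulip}, right has 0 { }.
  Root fir: left subtree has 0 nodes { }, right has 4 {iris, reed, fern, elm}.
    Root iris: left subtree has 0 nodes { }, right has 3 {reed, fern, elm}.
      Root reed: left subtree has 0 nodes { }, right has 2 {fern, elm}.
        Root elm: left subtree has 1 node {fern}, right has 0 { }.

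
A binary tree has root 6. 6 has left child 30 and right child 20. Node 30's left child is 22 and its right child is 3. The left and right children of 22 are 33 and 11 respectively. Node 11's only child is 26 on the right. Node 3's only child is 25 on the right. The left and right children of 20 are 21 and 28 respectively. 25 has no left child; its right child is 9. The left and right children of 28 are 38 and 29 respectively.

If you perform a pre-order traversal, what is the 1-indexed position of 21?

11

Pre-order visits the node, then its left subtree, then its right subtree.
Visit 6.
At 6: go left to 30.
  Visit 30.
  At 30: go left to 22.
    Visit 22.
    At 22: go left to 33.
      33 is a leaf — visit 33.
    At 22: go right to 11.
      Visit 11.
      At 11: no left child.
      At 11: go right to 26.
        26 is a leaf — visit 26.
  At 30: go right to 3.
    Visit 3.
    At 3: no left child.
    At 3: go right to 25.
      Visit 25.
      At 25: no left child.
      At 25: go right to 9.
        9 is a leaf — visit 9.
At 6: go right to 20.
  Visit 20.
  At 20: go left to 21.
    21 is a leaf — visit 21.
  At 20: go right to 28.
    Visit 28.
    At 28: go left to 38.
      38 is a leaf — visit 38.
    At 28: go right to 29.
      29 is a leaf — visit 29.
Full pre-order sequence: 6, 30, 22, 33, 11, 26, 3, 25, 9, 20, 21, 28, 38, 29.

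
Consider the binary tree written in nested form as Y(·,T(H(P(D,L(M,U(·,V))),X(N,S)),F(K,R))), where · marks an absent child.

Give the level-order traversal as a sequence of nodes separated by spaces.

Y T H F P X K R D L N S M U V

Level-order visits nodes level by level from the root, left to right within each level.
Level 0: Y
Level 1: T
Level 2: H, F
Level 3: P, X, K, R
Level 4: D, L, N, S
Level 5: M, U
Level 6: V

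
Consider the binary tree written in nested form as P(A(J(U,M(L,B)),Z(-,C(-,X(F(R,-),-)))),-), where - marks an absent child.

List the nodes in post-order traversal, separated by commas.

Post-order visits the left subtree, then the right subtree, then the node.
At P: go left to A.
  At A: go left to J.
    At J: go left to U.
      U is a leaf — visit U.
    At J: go right to M.
      At M: go left to L.
        L is a leaf — visit L.
      At M: go right to B.
        B is a leaf — visit B.
      Visit M.
    Visit J.
  At A: go right to Z.
    At Z: no left child.
    At Z: go right to C.
      At C: no left child.
      At C: go right to X.
        At X: go left to F.
          At F: go left to R.
            R is a leaf — visit R.
          At F: no right child.
          Visit F.
        At X: no right child.
        Visit X.
      Visit C.
    Visit Z.
  Visit A.
At P: no right child.
Visit P.

U, L, B, M, J, R, F, X, C, Z, A, P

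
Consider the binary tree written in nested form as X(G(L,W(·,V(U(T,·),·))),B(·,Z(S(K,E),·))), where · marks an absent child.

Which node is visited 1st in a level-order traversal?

Level-order visits nodes level by level from the root, left to right within each level.
Level 0: X
Level 1: G, B
Level 2: L, W, Z
Level 3: V, S
Level 4: U, K, E
Level 5: T
Full level-order sequence: X, G, B, L, W, Z, V, S, U, K, E, T.

X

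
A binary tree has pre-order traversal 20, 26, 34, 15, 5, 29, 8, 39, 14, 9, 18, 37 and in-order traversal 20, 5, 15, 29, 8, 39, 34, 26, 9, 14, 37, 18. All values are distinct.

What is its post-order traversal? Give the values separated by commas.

The first element of pre-order is the root; it splits in-order into left and right subtrees.
Root 20: left subtree has 0 nodes { }, right has 11 {5, 15, 29, 8, 39, 34, 26, 9, 14, 37, 18}.
  Root 26: left subtree has 6 nodes {5, 15, 29, 8, 39, 34}, right has 4 {9, 14, 37, 18}.
    Root 34: left subtree has 5 nodes {5, 15, 29, 8, 39}, right has 0 { }.
      Root 15: left subtree has 1 node {5}, right has 3 {29, 8, 39}.
        Root 29: left subtree has 0 nodes { }, right has 2 {8, 39}.
          Root 8: left subtree has 0 nodes { }, right has 1 {39}.
    Root 14: left subtree has 1 node {9}, right has 2 {37, 18}.
      Root 18: left subtree has 1 node {37}, right has 0 { }.

5, 39, 8, 29, 15, 34, 9, 37, 18, 14, 26, 20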